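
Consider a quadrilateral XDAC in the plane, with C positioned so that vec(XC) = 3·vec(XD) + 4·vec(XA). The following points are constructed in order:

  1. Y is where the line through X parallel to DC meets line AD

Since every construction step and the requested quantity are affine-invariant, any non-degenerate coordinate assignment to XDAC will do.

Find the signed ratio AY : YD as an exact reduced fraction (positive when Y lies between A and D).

Choose coordinates X = (0, 0), D = (1, 0), A = (0, 1), C = (3, 4).
1. Y is where the line through X parallel to DC meets line AD ⇒ Y = (1/3, 2/3)
Y = A + t·(D−A) with t = 1/3, so AY:YD = t:(1−t) = 1/3:2/3

AY:YD = 1/2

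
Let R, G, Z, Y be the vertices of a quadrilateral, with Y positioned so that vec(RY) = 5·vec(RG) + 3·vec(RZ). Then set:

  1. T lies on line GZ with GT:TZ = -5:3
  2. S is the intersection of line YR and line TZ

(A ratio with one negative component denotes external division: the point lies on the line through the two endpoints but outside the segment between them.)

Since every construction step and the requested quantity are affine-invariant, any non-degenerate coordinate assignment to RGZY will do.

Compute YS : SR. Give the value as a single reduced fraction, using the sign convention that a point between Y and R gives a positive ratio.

Work in coordinates with R = (0, 0), G = (1, 0), Z = (0, 1), Y = (5, 3).
1. T lies on line GZ with GT:TZ = -5:3 ⇒ T = (-3/2, 5/2)
2. S is the intersection of line YR and line TZ ⇒ S = (5/8, 3/8)
S = Y + t·(R−Y) with t = 7/8, so YS:SR = t:(1−t) = 7/8:1/8

YS:SR = 7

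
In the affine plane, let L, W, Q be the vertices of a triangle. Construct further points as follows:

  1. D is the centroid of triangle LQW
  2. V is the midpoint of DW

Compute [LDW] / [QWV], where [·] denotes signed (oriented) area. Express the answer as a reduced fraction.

[LDW]:[QWV] = 2

Choose coordinates L = (0, 0), W = (1, 0), Q = (0, 1).
1. D is the centroid of triangle LQW ⇒ D = (1/3, 1/3)
2. V is the midpoint of DW ⇒ V = (2/3, 1/6)
2·[LDW] = -1/3, 2·[QWV] = -1/6
[LDW]:[QWV] = -1/3:-1/6 = 2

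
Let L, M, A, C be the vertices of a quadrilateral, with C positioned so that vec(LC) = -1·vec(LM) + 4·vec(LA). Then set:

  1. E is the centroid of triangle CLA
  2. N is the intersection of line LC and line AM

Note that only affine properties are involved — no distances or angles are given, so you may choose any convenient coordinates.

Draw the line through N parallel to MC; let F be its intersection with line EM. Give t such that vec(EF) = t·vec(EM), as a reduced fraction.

Choose coordinates L = (0, 0), M = (1, 0), A = (0, 1), C = (-1, 4).
1. E is the centroid of triangle CLA ⇒ E = (-1/3, 5/3)
2. N is the intersection of line LC and line AM ⇒ N = (-1/3, 4/3)
through N parallel to MC: direction (-2, 4); meets EM at F = (-7/9, 20/9)
F = E + t·(M−E) with t = -1/3

t = -1/3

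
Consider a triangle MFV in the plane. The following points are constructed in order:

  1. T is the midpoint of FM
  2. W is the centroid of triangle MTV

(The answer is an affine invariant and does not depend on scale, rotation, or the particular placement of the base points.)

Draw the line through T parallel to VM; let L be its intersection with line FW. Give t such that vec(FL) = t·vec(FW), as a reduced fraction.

t = 3/5

Work in coordinates with M = (0, 0), F = (1, 0), V = (0, 1).
1. T is the midpoint of FM ⇒ T = (1/2, 0)
2. W is the centroid of triangle MTV ⇒ W = (1/6, 1/3)
through T parallel to VM: direction (0, -1); meets FW at L = (1/2, 1/5)
L = F + t·(W−F) with t = 3/5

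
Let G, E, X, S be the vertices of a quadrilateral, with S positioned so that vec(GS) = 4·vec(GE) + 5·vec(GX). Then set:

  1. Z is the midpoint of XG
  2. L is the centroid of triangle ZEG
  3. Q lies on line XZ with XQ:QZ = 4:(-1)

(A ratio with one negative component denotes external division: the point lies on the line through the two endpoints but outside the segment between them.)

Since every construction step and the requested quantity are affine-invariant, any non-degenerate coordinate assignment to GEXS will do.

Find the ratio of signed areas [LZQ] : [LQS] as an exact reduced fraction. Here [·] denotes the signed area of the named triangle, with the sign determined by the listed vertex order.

Assign G = (0, 0), E = (1, 0), X = (0, 1), S = (4, 5) — the answer is frame-independent, so this choice is without loss of generality.
1. Z is the midpoint of XG ⇒ Z = (0, 1/2)
2. L is the centroid of triangle ZEG ⇒ L = (1/3, 1/6)
3. Q lies on line XZ with XQ:QZ = 4:(-1) ⇒ Q = (0, 1/3)
2·[LZQ] = 1/18, 2·[LQS] = -20/9
[LZQ]:[LQS] = 1/18:-20/9 = -1/40

[LZQ]:[LQS] = -1/40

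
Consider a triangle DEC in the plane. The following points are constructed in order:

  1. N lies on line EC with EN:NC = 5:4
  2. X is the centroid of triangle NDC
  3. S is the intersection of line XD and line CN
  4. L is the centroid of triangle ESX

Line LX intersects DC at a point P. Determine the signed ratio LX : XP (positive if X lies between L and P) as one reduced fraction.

LX:XP = 25/12

Choose coordinates D = (0, 0), E = (1, 0), C = (0, 1).
1. N lies on line EC with EN:NC = 5:4 ⇒ N = (4/9, 5/9)
2. X is the centroid of triangle NDC ⇒ X = (4/27, 14/27)
3. S is the intersection of line XD and line CN ⇒ S = (2/9, 7/9)
4. L is the centroid of triangle ESX ⇒ L = (37/81, 35/81)
line LX meets DC at P = (0, 14/25)
X = L + t·(P−L) with t = 25/37, so LX:XP = 25/37:12/37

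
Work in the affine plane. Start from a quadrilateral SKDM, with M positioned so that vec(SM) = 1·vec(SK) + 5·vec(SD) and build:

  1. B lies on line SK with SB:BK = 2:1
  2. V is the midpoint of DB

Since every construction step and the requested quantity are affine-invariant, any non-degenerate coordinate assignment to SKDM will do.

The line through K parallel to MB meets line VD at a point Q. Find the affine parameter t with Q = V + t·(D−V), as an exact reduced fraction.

t = -21/11

Choose coordinates S = (0, 0), K = (1, 0), D = (0, 1), M = (1, 5).
1. B lies on line SK with SB:BK = 2:1 ⇒ B = (2/3, 0)
2. V is the midpoint of DB ⇒ V = (1/3, 1/2)
through K parallel to MB: direction (-1/3, -5); meets VD at Q = (32/33, -5/11)
Q = V + t·(D−V) with t = -21/11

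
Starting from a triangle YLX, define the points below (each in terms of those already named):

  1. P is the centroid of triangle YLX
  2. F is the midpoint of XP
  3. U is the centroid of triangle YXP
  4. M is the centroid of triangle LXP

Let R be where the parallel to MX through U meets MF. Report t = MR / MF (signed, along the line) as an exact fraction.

Assign Y = (0, 0), L = (1, 0), X = (0, 1) — the answer is frame-independent, so this choice is without loss of generality.
1. P is the centroid of triangle YLX ⇒ P = (1/3, 1/3)
2. F is the midpoint of XP ⇒ F = (1/6, 2/3)
3. U is the centroid of triangle YXP ⇒ U = (1/9, 4/9)
4. M is the centroid of triangle LXP ⇒ M = (4/9, 4/9)
through U parallel to MX: direction (-4/9, 5/9); meets MF at R = (-13/27, 32/27)
R = M + t·(F−M) with t = 10/3

t = 10/3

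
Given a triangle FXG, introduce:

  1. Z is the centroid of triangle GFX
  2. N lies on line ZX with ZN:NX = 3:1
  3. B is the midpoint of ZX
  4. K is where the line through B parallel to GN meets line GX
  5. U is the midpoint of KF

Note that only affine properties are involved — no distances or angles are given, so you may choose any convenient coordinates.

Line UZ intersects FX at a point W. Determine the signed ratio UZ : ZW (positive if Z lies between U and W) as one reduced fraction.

Work in coordinates with F = (0, 0), X = (1, 0), G = (0, 1).
1. Z is the centroid of triangle GFX ⇒ Z = (1/3, 1/3)
2. N lies on line ZX with ZN:NX = 3:1 ⇒ N = (5/6, 1/12)
3. B is the midpoint of ZX ⇒ B = (2/3, 1/6)
4. K is where the line through B parallel to GN meets line GX ⇒ K = (-1, 2)
5. U is the midpoint of KF ⇒ U = (-1/2, 1)
line UZ meets FX at W = (3/4, 0)
Z = U + t·(W−U) with t = 2/3, so UZ:ZW = 2/3:1/3

UZ:ZW = 2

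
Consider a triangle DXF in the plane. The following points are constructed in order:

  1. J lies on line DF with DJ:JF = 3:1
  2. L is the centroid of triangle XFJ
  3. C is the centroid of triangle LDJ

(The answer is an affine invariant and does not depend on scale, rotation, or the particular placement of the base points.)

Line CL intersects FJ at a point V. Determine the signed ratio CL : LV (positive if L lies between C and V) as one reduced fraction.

Work in coordinates with D = (0, 0), X = (1, 0), F = (0, 1).
1. J lies on line DF with DJ:JF = 3:1 ⇒ J = (0, 3/4)
2. L is the centroid of triangle XFJ ⇒ L = (1/3, 7/12)
3. C is the centroid of triangle LDJ ⇒ C = (1/9, 4/9)
line CL meets FJ at V = (0, 3/8)
L = C + t·(V−C) with t = -2, so CL:LV = -2:3

CL:LV = -2/3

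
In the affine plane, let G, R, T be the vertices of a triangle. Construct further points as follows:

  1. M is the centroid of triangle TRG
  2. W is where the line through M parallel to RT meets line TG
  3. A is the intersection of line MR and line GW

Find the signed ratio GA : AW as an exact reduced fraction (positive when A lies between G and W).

Set G = (0, 0), R = (1, 0), T = (0, 1); any affine frame gives the same invariant.
1. M is the centroid of triangle TRG ⇒ M = (1/3, 1/3)
2. W is where the line through M parallel to RT meets line TG ⇒ W = (0, 2/3)
3. A is the intersection of line MR and line GW ⇒ A = (0, 1/2)
A = G + t·(W−G) with t = 3/4, so GA:AW = t:(1−t) = 3/4:1/4

GA:AW = 3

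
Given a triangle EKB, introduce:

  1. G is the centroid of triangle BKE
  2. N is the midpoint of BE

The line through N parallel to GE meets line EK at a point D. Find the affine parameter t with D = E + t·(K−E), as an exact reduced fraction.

Assign E = (0, 0), K = (1, 0), B = (0, 1) — the answer is frame-independent, so this choice is without loss of generality.
1. G is the centroid of triangle BKE ⇒ G = (1/3, 1/3)
2. N is the midpoint of BE ⇒ N = (0, 1/2)
through N parallel to GE: direction (-1/3, -1/3); meets EK at D = (-1/2, 0)
D = E + t·(K−E) with t = -1/2

t = -1/2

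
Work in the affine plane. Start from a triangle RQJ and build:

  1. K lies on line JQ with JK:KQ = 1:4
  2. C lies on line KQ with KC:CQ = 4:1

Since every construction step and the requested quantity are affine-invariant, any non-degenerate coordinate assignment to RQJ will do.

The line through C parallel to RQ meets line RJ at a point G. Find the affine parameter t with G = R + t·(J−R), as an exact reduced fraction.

Choose coordinates R = (0, 0), Q = (1, 0), J = (0, 1).
1. K lies on line JQ with JK:KQ = 1:4 ⇒ K = (1/5, 4/5)
2. C lies on line KQ with KC:CQ = 4:1 ⇒ C = (21/25, 4/25)
through C parallel to RQ: direction (1, 0); meets RJ at G = (0, 4/25)
G = R + t·(J−R) with t = 4/25

t = 4/25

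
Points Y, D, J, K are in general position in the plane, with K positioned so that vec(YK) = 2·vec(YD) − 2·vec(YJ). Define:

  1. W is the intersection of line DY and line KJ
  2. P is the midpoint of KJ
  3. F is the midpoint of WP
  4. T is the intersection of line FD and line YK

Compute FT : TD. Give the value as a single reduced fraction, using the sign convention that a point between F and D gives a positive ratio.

Set Y = (0, 0), D = (1, 0), J = (0, 1), K = (2, -2); any affine frame gives the same invariant.
1. W is the intersection of line DY and line KJ ⇒ W = (2/3, 0)
2. P is the midpoint of KJ ⇒ P = (1, -1/2)
3. F is the midpoint of WP ⇒ F = (5/6, -1/4)
4. T is the intersection of line FD and line YK ⇒ T = (3/5, -3/5)
T = F + t·(D−F) with t = -7/5, so FT:TD = t:(1−t) = -7/5:12/5

FT:TD = -7/12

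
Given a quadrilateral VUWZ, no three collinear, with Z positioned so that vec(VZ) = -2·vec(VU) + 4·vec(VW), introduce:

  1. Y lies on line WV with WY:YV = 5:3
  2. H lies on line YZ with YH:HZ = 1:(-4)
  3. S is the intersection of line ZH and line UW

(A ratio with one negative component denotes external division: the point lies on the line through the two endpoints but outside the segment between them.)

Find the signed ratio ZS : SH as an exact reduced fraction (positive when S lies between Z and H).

Work in coordinates with V = (0, 0), U = (1, 0), W = (0, 1), Z = (-2, 4).
1. Y lies on line WV with WY:YV = 5:3 ⇒ Y = (0, 3/8)
2. H lies on line YZ with YH:HZ = 1:(-4) ⇒ H = (2/3, -5/6)
3. S is the intersection of line ZH and line UW ⇒ S = (-10/13, 23/13)
S = Z + t·(H−Z) with t = 6/13, so ZS:SH = t:(1−t) = 6/13:7/13

ZS:SH = 6/7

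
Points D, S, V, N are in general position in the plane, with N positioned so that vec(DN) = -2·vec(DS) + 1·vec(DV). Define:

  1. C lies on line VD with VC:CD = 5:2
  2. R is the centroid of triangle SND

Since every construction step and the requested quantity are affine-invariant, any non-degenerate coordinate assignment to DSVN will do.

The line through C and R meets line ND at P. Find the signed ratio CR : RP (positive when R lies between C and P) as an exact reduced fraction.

Set D = (0, 0), S = (1, 0), V = (0, 1), N = (-2, 1); any affine frame gives the same invariant.
1. C lies on line VD with VC:CD = 5:2 ⇒ C = (0, 2/7)
2. R is the centroid of triangle SND ⇒ R = (-1/3, 1/3)
line CR meets ND at P = (-4/5, 2/5)
R = C + t·(P−C) with t = 5/12, so CR:RP = 5/12:7/12

CR:RP = 5/7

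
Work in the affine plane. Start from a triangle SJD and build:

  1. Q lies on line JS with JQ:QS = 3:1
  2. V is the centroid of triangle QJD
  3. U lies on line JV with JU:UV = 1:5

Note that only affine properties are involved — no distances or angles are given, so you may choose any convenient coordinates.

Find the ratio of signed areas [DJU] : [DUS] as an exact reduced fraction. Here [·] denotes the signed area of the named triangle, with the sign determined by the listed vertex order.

Work in coordinates with S = (0, 0), J = (1, 0), D = (0, 1).
1. Q lies on line JS with JQ:QS = 3:1 ⇒ Q = (1/4, 0)
2. V is the centroid of triangle QJD ⇒ V = (5/12, 1/3)
3. U lies on line JV with JU:UV = 1:5 ⇒ U = (65/72, 1/18)
2·[DJU] = -1/24, 2·[DUS] = -65/72
[DJU]:[DUS] = -1/24:-65/72 = 3/65

[DJU]:[DUS] = 3/65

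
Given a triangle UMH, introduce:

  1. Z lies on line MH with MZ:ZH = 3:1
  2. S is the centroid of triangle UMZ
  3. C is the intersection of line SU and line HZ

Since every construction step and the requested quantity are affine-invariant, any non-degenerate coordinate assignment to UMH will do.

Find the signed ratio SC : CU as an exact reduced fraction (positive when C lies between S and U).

Assign U = (0, 0), M = (1, 0), H = (0, 1) — the answer is frame-independent, so this choice is without loss of generality.
1. Z lies on line MH with MZ:ZH = 3:1 ⇒ Z = (1/4, 3/4)
2. S is the centroid of triangle UMZ ⇒ S = (5/12, 1/4)
3. C is the intersection of line SU and line HZ ⇒ C = (5/8, 3/8)
C = S + t·(U−S) with t = -1/2, so SC:CU = t:(1−t) = -1/2:3/2

SC:CU = -1/3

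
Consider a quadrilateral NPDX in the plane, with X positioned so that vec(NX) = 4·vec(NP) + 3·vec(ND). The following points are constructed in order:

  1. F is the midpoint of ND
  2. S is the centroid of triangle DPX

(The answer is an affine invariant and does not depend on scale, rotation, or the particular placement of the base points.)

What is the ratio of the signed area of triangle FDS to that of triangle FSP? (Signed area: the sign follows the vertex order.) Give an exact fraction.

Work in coordinates with N = (0, 0), P = (1, 0), D = (0, 1), X = (4, 3).
1. F is the midpoint of ND ⇒ F = (0, 1/2)
2. S is the centroid of triangle DPX ⇒ S = (5/3, 4/3)
2·[FDS] = -5/6, 2·[FSP] = -5/3
[FDS]:[FSP] = -5/6:-5/3 = 1/2

[FDS]:[FSP] = 1/2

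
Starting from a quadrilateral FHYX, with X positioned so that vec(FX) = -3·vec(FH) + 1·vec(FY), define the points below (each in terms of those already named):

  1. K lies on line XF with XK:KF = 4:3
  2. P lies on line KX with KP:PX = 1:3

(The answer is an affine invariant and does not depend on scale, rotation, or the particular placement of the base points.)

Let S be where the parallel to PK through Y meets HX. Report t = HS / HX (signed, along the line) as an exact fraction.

t = -2

Assign F = (0, 0), H = (1, 0), Y = (0, 1), X = (-3, 1) — the answer is frame-independent, so this choice is without loss of generality.
1. K lies on line XF with XK:KF = 4:3 ⇒ K = (-9/7, 3/7)
2. P lies on line KX with KP:PX = 1:3 ⇒ P = (-12/7, 4/7)
through Y parallel to PK: direction (3/7, -1/7); meets HX at S = (9, -2)
S = H + t·(X−H) with t = -2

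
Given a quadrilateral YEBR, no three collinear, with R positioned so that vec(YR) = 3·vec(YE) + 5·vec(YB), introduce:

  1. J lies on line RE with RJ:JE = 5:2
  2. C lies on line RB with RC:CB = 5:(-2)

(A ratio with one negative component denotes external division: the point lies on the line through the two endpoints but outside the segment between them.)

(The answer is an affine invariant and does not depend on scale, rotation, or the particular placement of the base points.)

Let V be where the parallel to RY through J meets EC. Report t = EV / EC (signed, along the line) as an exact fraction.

Assign Y = (0, 0), E = (1, 0), B = (0, 1), R = (3, 5) — the answer is frame-independent, so this choice is without loss of generality.
1. J lies on line RE with RJ:JE = 5:2 ⇒ J = (11/7, 10/7)
2. C lies on line RB with RC:CB = 5:(-2) ⇒ C = (-2, -5/3)
through J parallel to RY: direction (-3, -5); meets EC at V = (4/7, -5/21)
V = E + t·(C−E) with t = 1/7

t = 1/7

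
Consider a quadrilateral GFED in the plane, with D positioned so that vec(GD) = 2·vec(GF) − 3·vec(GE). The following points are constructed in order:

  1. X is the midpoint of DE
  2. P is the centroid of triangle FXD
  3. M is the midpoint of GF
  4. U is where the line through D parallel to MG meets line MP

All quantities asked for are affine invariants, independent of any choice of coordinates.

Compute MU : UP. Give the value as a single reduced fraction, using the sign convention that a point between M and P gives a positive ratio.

Work in coordinates with G = (0, 0), F = (1, 0), E = (0, 1), D = (2, -3).
1. X is the midpoint of DE ⇒ X = (1, -1)
2. P is the centroid of triangle FXD ⇒ P = (4/3, -4/3)
3. M is the midpoint of GF ⇒ M = (1/2, 0)
4. U is where the line through D parallel to MG meets line MP ⇒ U = (19/8, -3)
U = M + t·(P−M) with t = 9/4, so MU:UP = t:(1−t) = 9/4:-5/4

MU:UP = -9/5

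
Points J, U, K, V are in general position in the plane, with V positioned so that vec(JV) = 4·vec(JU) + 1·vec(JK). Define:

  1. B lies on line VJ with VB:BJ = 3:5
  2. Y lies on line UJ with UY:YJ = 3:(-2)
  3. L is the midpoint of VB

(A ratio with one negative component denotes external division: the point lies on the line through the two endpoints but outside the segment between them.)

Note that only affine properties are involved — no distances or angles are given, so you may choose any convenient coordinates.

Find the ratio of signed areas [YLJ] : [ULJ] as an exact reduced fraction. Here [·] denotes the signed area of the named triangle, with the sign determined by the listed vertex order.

[YLJ]:[ULJ] = -2

Work in coordinates with J = (0, 0), U = (1, 0), K = (0, 1), V = (4, 1).
1. B lies on line VJ with VB:BJ = 3:5 ⇒ B = (5/2, 5/8)
2. Y lies on line UJ with UY:YJ = 3:(-2) ⇒ Y = (-2, 0)
3. L is the midpoint of VB ⇒ L = (13/4, 13/16)
2·[YLJ] = -13/8, 2·[ULJ] = 13/16
[YLJ]:[ULJ] = -13/8:13/16 = -2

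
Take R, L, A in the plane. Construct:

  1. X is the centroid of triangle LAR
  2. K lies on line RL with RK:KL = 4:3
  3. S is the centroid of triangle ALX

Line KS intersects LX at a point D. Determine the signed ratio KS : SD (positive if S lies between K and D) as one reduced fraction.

KS:SD = -16/7

Assign R = (0, 0), L = (1, 0), A = (0, 1) — the answer is frame-independent, so this choice is without loss of generality.
1. X is the centroid of triangle LAR ⇒ X = (1/3, 1/3)
2. K lies on line RL with RK:KL = 4:3 ⇒ K = (4/7, 0)
3. S is the centroid of triangle ALX ⇒ S = (4/9, 4/9)
line KS meets LX at D = (1/2, 1/4)
S = K + t·(D−K) with t = 16/9, so KS:SD = 16/9:-7/9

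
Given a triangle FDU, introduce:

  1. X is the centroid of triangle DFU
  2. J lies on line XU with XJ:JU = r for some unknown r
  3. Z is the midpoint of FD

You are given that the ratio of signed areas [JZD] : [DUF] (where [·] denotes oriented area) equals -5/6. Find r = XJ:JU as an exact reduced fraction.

r = -3/4

Assign F = (0, 0), D = (1, 0), U = (0, 1) — the answer is frame-independent, so this choice is without loss of generality.
1. X is the centroid of triangle DFU ⇒ X = (1/3, 1/3)
2. With XJ:JU = r, write λ = r/(r+1) so J = X + λ·(U−X); J is affine-linear in λ
3. Z is the midpoint of FD ⇒ Z = (1/2, 0)
Every point depending on J is an affine combination of J and λ-independent points, so each such coordinate is linear in λ; the λ² term in each signed area is a multiple of (U−X)×(U−X) = 0, so 2·[JZD] and 2·[DUF] are each linear in λ. Evaluating at λ=0 and λ=1:
  2·[JZD] = 1/3·λ + 1/6,   2·[DUF] = 1
So [JZD]:[DUF] = (1/3·λ + 1/6) / (1). Setting this equal to -5/6:
  1/3·λ + 1/6 = -5/6·(1)  ⇒  λ = -3
Then r = λ/(1−λ) = (-3)/(4) = -3/4. Check: with r = -3/4, J = (4/3, -5/3) and [JZD]:[DUF] = -5/6 as required.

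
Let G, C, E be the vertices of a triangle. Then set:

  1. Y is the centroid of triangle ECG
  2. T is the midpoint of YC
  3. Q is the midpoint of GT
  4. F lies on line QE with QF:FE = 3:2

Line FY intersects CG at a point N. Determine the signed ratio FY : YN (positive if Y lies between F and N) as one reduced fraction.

FY:YN = 9/10

Choose coordinates G = (0, 0), C = (1, 0), E = (0, 1).
1. Y is the centroid of triangle ECG ⇒ Y = (1/3, 1/3)
2. T is the midpoint of YC ⇒ T = (2/3, 1/6)
3. Q is the midpoint of GT ⇒ Q = (1/3, 1/12)
4. F lies on line QE with QF:FE = 3:2 ⇒ F = (2/15, 19/30)
line FY meets CG at N = (5/9, 0)
Y = F + t·(N−F) with t = 9/19, so FY:YN = 9/19:10/19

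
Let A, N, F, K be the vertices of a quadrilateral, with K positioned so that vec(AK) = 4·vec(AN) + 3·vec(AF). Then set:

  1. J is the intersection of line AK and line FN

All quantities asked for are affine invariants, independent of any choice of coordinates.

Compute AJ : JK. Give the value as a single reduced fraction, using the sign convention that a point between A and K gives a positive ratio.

Assign A = (0, 0), N = (1, 0), F = (0, 1), K = (4, 3) — the answer is frame-independent, so this choice is without loss of generality.
1. J is the intersection of line AK and line FN ⇒ J = (4/7, 3/7)
J = A + t·(K−A) with t = 1/7, so AJ:JK = t:(1−t) = 1/7:6/7

AJ:JK = 1/6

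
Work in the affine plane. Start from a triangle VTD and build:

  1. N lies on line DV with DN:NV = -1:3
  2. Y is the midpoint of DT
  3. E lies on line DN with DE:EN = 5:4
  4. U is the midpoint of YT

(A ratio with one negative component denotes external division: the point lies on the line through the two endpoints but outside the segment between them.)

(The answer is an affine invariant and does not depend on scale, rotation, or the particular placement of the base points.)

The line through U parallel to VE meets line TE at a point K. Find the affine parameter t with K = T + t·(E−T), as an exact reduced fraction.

t = 1/4

Choose coordinates V = (0, 0), T = (1, 0), D = (0, 1).
1. N lies on line DV with DN:NV = -1:3 ⇒ N = (0, 3/2)
2. Y is the midpoint of DT ⇒ Y = (1/2, 1/2)
3. E lies on line DN with DE:EN = 5:4 ⇒ E = (0, 23/18)
4. U is the midpoint of YT ⇒ U = (3/4, 1/4)
through U parallel to VE: direction (0, 23/18); meets TE at K = (3/4, 23/72)
K = T + t·(E−T) with t = 1/4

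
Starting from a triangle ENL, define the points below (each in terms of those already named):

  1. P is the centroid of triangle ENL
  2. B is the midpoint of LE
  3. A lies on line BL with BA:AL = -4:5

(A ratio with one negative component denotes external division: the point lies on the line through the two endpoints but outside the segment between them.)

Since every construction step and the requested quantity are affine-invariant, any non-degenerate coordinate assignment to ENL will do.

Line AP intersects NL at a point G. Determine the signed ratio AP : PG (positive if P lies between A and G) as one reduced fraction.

AP:PG = 13/2

Choose coordinates E = (0, 0), N = (1, 0), L = (0, 1).
1. P is the centroid of triangle ENL ⇒ P = (1/3, 1/3)
2. B is the midpoint of LE ⇒ B = (0, 1/2)
3. A lies on line BL with BA:AL = -4:5 ⇒ A = (0, -3/2)
line AP meets NL at G = (5/13, 8/13)
P = A + t·(G−A) with t = 13/15, so AP:PG = 13/15:2/15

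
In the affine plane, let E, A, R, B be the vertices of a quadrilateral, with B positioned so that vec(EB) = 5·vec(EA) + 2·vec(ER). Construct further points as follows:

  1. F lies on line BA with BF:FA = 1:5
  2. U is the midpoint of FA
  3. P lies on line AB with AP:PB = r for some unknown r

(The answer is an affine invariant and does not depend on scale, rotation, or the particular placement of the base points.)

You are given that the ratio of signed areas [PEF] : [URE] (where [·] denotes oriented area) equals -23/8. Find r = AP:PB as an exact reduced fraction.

Choose coordinates E = (0, 0), A = (1, 0), R = (0, 1), B = (5, 2).
1. F lies on line BA with BF:FA = 1:5 ⇒ F = (13/3, 5/3)
2. U is the midpoint of FA ⇒ U = (8/3, 5/6)
3. With AP:PB = r, write λ = r/(r+1) so P = A + λ·(B−A); P is affine-linear in λ
Every point depending on P is an affine combination of P and λ-independent points, so each such coordinate is linear in λ; the λ² term in each signed area is a multiple of (B−A)×(B−A) = 0, so 2·[PEF] and 2·[URE] are each linear in λ. Evaluating at λ=0 and λ=1:
  2·[PEF] = 2·λ − 5/3,   2·[URE] = 8/3
So [PEF]:[URE] = (2·λ − 5/3) / (8/3). Setting this equal to -23/8:
  2·λ − 5/3 = -23/8·(8/3)  ⇒  λ = -3
Then r = λ/(1−λ) = (-3)/(4) = -3/4. Check: with r = -3/4, P = (-11, -6) and [PEF]:[URE] = -23/8 as required.

r = -3/4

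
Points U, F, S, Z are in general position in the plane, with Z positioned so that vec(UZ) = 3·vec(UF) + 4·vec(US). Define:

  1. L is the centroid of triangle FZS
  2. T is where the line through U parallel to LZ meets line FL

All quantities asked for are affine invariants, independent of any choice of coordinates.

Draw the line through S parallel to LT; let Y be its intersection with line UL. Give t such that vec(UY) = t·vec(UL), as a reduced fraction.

t = -1/5

Assign U = (0, 0), F = (1, 0), S = (0, 1), Z = (3, 4) — the answer is frame-independent, so this choice is without loss of generality.
1. L is the centroid of triangle FZS ⇒ L = (4/3, 5/3)
2. T is where the line through U parallel to LZ meets line FL ⇒ T = (25/18, 35/18)
through S parallel to LT: direction (1/18, 5/18); meets UL at Y = (-4/15, -1/3)
Y = U + t·(L−U) with t = -1/5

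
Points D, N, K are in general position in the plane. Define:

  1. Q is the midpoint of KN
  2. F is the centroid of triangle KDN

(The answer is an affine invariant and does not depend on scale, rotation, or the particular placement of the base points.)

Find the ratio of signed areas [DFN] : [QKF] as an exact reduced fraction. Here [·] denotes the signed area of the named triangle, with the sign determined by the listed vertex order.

Assign D = (0, 0), N = (1, 0), K = (0, 1) — the answer is frame-independent, so this choice is without loss of generality.
1. Q is the midpoint of KN ⇒ Q = (1/2, 1/2)
2. F is the centroid of triangle KDN ⇒ F = (1/3, 1/3)
2·[DFN] = -1/3, 2·[QKF] = 1/6
[DFN]:[QKF] = -1/3:1/6 = -2

[DFN]:[QKF] = -2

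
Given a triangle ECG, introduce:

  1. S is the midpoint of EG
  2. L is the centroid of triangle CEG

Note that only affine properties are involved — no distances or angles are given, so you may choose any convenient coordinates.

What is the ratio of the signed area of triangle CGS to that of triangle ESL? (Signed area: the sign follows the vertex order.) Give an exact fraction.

Assign E = (0, 0), C = (1, 0), G = (0, 1) — the answer is frame-independent, so this choice is without loss of generality.
1. S is the midpoint of EG ⇒ S = (0, 1/2)
2. L is the centroid of triangle CEG ⇒ L = (1/3, 1/3)
2·[CGS] = 1/2, 2·[ESL] = -1/6
[CGS]:[ESL] = 1/2:-1/6 = -3

[CGS]:[ESL] = -3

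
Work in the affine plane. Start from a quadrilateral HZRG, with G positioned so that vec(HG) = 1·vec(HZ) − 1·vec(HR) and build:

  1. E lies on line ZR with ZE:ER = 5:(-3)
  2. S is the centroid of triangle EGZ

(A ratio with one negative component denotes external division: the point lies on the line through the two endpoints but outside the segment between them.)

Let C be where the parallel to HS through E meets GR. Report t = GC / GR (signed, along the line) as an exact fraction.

t = 11/5

Assign H = (0, 0), Z = (1, 0), R = (0, 1), G = (1, -1) — the answer is frame-independent, so this choice is without loss of generality.
1. E lies on line ZR with ZE:ER = 5:(-3) ⇒ E = (-3/2, 5/2)
2. S is the centroid of triangle EGZ ⇒ S = (1/6, 1/2)
through E parallel to HS: direction (1/6, 1/2); meets GR at C = (-6/5, 17/5)
C = G + t·(R−G) with t = 11/5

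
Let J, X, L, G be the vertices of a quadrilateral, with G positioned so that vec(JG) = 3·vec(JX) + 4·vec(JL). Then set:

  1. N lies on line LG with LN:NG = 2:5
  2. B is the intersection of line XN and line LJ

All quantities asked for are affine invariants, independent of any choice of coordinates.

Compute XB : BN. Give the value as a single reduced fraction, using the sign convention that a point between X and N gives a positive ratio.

Choose coordinates J = (0, 0), X = (1, 0), L = (0, 1), G = (3, 4).
1. N lies on line LG with LN:NG = 2:5 ⇒ N = (6/7, 13/7)
2. B is the intersection of line XN and line LJ ⇒ B = (0, 13)
B = X + t·(N−X) with t = 7, so XB:BN = t:(1−t) = 7:-6

XB:BN = -7/6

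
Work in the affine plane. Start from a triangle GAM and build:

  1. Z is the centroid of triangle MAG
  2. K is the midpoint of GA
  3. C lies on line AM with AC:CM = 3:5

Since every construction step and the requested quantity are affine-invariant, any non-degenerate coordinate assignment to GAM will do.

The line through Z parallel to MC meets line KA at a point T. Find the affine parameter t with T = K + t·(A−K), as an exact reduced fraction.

t = 1/3

Choose coordinates G = (0, 0), A = (1, 0), M = (0, 1).
1. Z is the centroid of triangle MAG ⇒ Z = (1/3, 1/3)
2. K is the midpoint of GA ⇒ K = (1/2, 0)
3. C lies on line AM with AC:CM = 3:5 ⇒ C = (5/8, 3/8)
through Z parallel to MC: direction (5/8, -5/8); meets KA at T = (2/3, 0)
T = K + t·(A−K) with t = 1/3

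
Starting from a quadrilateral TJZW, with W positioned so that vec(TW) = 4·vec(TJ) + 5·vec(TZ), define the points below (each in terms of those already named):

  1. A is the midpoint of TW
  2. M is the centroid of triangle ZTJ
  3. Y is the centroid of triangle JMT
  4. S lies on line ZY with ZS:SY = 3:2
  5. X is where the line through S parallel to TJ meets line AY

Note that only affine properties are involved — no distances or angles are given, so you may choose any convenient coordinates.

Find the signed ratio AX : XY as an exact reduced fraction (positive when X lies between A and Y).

Work in coordinates with T = (0, 0), J = (1, 0), Z = (0, 1), W = (4, 5).
1. A is the midpoint of TW ⇒ A = (2, 5/2)
2. M is the centroid of triangle ZTJ ⇒ M = (1/3, 1/3)
3. Y is the centroid of triangle JMT ⇒ Y = (4/9, 1/9)
4. S lies on line ZY with ZS:SY = 3:2 ⇒ S = (4/15, 7/15)
5. X is where the line through S parallel to TJ meets line AY ⇒ X = (436/645, 7/15)
X = A + t·(Y−A) with t = 183/215, so AX:XY = t:(1−t) = 183/215:32/215

AX:XY = 183/32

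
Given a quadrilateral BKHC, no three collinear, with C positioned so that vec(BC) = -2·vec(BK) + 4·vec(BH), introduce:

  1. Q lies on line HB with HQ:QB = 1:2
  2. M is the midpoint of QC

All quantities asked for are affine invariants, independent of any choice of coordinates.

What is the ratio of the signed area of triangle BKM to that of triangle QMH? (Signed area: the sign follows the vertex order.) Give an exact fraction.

[BKM]:[QMH] = -7

Choose coordinates B = (0, 0), K = (1, 0), H = (0, 1), C = (-2, 4).
1. Q lies on line HB with HQ:QB = 1:2 ⇒ Q = (0, 2/3)
2. M is the midpoint of QC ⇒ M = (-1, 7/3)
2·[BKM] = 7/3, 2·[QMH] = -1/3
[BKM]:[QMH] = 7/3:-1/3 = -7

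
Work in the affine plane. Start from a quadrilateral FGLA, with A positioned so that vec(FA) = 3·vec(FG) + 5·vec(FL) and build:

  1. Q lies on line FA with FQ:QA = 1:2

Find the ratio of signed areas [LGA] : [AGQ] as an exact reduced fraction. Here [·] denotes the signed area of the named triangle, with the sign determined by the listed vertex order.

Work in coordinates with F = (0, 0), G = (1, 0), L = (0, 1), A = (3, 5).
1. Q lies on line FA with FQ:QA = 1:2 ⇒ Q = (1, 5/3)
2·[LGA] = 7, 2·[AGQ] = -10/3
[LGA]:[AGQ] = 7:-10/3 = -21/10

[LGA]:[AGQ] = -21/10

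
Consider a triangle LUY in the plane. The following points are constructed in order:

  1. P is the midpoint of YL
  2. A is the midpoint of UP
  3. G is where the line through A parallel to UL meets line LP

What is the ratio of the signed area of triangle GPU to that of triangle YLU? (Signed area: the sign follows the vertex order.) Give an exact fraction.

Set L = (0, 0), U = (1, 0), Y = (0, 1); any affine frame gives the same invariant.
1. P is the midpoint of YL ⇒ P = (0, 1/2)
2. A is the midpoint of UP ⇒ A = (1/2, 1/4)
3. G is where the line through A parallel to UL meets line LP ⇒ G = (0, 1/4)
2·[GPU] = -1/4, 2·[YLU] = 1
[GPU]:[YLU] = -1/4:1 = -1/4

[GPU]:[YLU] = -1/4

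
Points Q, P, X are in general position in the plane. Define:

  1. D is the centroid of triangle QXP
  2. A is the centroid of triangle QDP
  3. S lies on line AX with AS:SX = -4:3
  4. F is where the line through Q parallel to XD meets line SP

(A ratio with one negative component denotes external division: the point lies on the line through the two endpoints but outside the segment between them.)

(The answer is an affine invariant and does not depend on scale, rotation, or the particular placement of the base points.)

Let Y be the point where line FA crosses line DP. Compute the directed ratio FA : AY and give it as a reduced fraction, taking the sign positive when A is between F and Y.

Assign Q = (0, 0), P = (1, 0), X = (0, 1) — the answer is frame-independent, so this choice is without loss of generality.
1. D is the centroid of triangle QXP ⇒ D = (1/3, 1/3)
2. A is the centroid of triangle QDP ⇒ A = (4/9, 1/9)
3. S lies on line AX with AS:SX = -4:3 ⇒ S = (-4/3, 11/3)
4. F is where the line through Q parallel to XD meets line SP ⇒ F = (-11/3, 22/3)
line FA meets DP at Y = (29/93, 32/93)
A = F + t·(Y−F) with t = 31/30, so FA:AY = 31/30:-1/30

FA:AY = -31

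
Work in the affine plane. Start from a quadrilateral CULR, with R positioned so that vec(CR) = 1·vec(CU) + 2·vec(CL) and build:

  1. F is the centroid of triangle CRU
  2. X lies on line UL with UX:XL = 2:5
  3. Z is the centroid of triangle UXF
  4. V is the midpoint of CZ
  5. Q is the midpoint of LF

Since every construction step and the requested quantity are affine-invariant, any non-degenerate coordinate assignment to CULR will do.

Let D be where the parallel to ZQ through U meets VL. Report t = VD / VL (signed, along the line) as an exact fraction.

t = 30/23

Work in coordinates with C = (0, 0), U = (1, 0), L = (0, 1), R = (1, 2).
1. F is the centroid of triangle CRU ⇒ F = (2/3, 2/3)
2. X lies on line UL with UX:XL = 2:5 ⇒ X = (5/7, 2/7)
3. Z is the centroid of triangle UXF ⇒ Z = (50/63, 20/63)
4. V is the midpoint of CZ ⇒ V = (25/63, 10/63)
5. Q is the midpoint of LF ⇒ Q = (1/3, 5/6)
through U parallel to ZQ: direction (-29/63, 65/126); meets VL at D = (-25/207, 260/207)
D = V + t·(L−V) with t = 30/23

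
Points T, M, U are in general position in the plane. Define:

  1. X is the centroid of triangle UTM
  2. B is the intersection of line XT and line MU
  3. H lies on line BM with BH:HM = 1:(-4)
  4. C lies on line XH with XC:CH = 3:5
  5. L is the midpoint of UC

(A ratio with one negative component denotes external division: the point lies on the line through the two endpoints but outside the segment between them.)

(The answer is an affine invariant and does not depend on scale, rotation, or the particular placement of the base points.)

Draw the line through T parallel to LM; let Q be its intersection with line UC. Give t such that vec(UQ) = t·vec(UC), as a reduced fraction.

t = 4

Set T = (0, 0), M = (1, 0), U = (0, 1); any affine frame gives the same invariant.
1. X is the centroid of triangle UTM ⇒ X = (1/3, 1/3)
2. B is the intersection of line XT and line MU ⇒ B = (1/2, 1/2)
3. H lies on line BM with BH:HM = 1:(-4) ⇒ H = (1/3, 2/3)
4. C lies on line XH with XC:CH = 3:5 ⇒ C = (1/3, 11/24)
5. L is the midpoint of UC ⇒ L = (1/6, 35/48)
through T parallel to LM: direction (5/6, -35/48); meets UC at Q = (4/3, -7/6)
Q = U + t·(C−U) with t = 4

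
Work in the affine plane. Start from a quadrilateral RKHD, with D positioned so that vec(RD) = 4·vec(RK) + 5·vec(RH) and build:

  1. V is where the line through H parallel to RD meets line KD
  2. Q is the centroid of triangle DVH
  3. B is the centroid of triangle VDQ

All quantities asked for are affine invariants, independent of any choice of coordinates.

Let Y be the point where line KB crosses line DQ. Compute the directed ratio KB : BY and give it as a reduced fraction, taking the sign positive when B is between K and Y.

KB:BY = -19/4

Choose coordinates R = (0, 0), K = (1, 0), H = (0, 1), D = (4, 5).
1. V is where the line through H parallel to RD meets line KD ⇒ V = (32/5, 9)
2. Q is the centroid of triangle DVH ⇒ Q = (52/15, 5)
3. B is the centroid of triangle VDQ ⇒ B = (208/45, 19/3)
line KB meets DQ at Y = (220/57, 5)
B = K + t·(Y−K) with t = 19/15, so KB:BY = 19/15:-4/15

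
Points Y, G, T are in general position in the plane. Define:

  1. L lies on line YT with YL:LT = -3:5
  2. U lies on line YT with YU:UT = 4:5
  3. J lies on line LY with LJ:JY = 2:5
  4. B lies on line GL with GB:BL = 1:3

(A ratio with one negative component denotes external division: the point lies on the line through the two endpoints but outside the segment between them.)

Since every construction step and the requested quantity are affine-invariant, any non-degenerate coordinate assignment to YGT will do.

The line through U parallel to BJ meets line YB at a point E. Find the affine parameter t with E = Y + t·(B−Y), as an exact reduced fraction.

Assign Y = (0, 0), G = (1, 0), T = (0, 1) — the answer is frame-independent, so this choice is without loss of generality.
1. L lies on line YT with YL:LT = -3:5 ⇒ L = (0, -3/2)
2. U lies on line YT with YU:UT = 4:5 ⇒ U = (0, 4/9)
3. J lies on line LY with LJ:JY = 2:5 ⇒ J = (0, -15/14)
4. B lies on line GL with GB:BL = 1:3 ⇒ B = (3/4, -3/8)
through U parallel to BJ: direction (-3/4, -39/56); meets YB at E = (-14/45, 7/45)
E = Y + t·(B−Y) with t = -56/135

t = -56/135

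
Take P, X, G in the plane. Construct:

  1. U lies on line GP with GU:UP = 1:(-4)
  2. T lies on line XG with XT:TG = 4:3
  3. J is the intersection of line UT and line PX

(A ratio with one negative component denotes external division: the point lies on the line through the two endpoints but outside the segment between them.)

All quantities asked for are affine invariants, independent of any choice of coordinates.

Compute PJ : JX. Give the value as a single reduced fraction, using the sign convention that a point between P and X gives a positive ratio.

Choose coordinates P = (0, 0), X = (1, 0), G = (0, 1).
1. U lies on line GP with GU:UP = 1:(-4) ⇒ U = (0, 4/3)
2. T lies on line XG with XT:TG = 4:3 ⇒ T = (3/7, 4/7)
3. J is the intersection of line UT and line PX ⇒ J = (3/4, 0)
J = P + t·(X−P) with t = 3/4, so PJ:JX = t:(1−t) = 3/4:1/4

PJ:JX = 3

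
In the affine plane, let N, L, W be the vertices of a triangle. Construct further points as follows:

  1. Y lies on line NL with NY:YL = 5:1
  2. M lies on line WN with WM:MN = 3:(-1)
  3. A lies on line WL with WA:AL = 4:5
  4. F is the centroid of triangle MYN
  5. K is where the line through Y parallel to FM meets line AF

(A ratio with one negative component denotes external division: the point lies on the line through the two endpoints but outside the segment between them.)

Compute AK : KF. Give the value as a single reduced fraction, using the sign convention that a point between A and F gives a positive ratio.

Work in coordinates with N = (0, 0), L = (1, 0), W = (0, 1).
1. Y lies on line NL with NY:YL = 5:1 ⇒ Y = (5/6, 0)
2. M lies on line WN with WM:MN = 3:(-1) ⇒ M = (0, -1/2)
3. A lies on line WL with WA:AL = 4:5 ⇒ A = (4/9, 5/9)
4. F is the centroid of triangle MYN ⇒ F = (5/18, -1/6)
5. K is where the line through Y parallel to FM meets line AF ⇒ K = (50/423, -121/141)
K = A + t·(F−A) with t = 92/47, so AK:KF = t:(1−t) = 92/47:-45/47

AK:KF = -92/45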